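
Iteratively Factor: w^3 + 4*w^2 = (w + 4)*(w^2) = w*(w + 4)*(w)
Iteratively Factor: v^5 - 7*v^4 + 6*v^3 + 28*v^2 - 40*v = (v)*(v^4 - 7*v^3 + 6*v^2 + 28*v - 40) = v*(v - 2)*(v^3 - 5*v^2 - 4*v + 20) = v*(v - 2)*(v + 2)*(v^2 - 7*v + 10) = v*(v - 2)^2*(v + 2)*(v - 5)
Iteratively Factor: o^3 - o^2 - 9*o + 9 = (o - 3)*(o^2 + 2*o - 3) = (o - 3)*(o + 3)*(o - 1)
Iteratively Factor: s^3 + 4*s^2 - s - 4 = (s - 1)*(s^2 + 5*s + 4) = (s - 1)*(s + 4)*(s + 1)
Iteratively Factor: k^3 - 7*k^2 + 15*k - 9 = (k - 3)*(k^2 - 4*k + 3) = (k - 3)^2*(k - 1)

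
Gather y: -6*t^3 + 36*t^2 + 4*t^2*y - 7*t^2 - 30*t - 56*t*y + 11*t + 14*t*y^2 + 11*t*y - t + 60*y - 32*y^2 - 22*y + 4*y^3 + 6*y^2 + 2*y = -6*t^3 + 29*t^2 - 20*t + 4*y^3 + y^2*(14*t - 26) + y*(4*t^2 - 45*t + 40)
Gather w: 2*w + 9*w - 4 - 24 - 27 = 11*w - 55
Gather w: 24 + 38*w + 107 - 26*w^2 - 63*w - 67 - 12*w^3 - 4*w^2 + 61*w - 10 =-12*w^3 - 30*w^2 + 36*w + 54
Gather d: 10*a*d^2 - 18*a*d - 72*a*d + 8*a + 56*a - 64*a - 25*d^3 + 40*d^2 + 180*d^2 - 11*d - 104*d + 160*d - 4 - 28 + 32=-25*d^3 + d^2*(10*a + 220) + d*(45 - 90*a)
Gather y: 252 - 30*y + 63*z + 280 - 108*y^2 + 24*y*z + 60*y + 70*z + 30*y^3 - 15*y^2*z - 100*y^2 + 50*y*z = 30*y^3 + y^2*(-15*z - 208) + y*(74*z + 30) + 133*z + 532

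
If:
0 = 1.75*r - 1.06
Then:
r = 0.61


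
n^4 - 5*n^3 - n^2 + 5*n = n*(n - 5)*(n - 1)*(n + 1)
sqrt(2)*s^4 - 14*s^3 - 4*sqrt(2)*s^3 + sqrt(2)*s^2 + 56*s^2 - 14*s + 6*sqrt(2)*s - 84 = (s - 3)*(s - 2)*(s - 7*sqrt(2))*(sqrt(2)*s + sqrt(2))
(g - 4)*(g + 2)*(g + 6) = g^3 + 4*g^2 - 20*g - 48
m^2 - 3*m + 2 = (m - 2)*(m - 1)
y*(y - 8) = y^2 - 8*y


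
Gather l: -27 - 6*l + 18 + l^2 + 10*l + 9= l^2 + 4*l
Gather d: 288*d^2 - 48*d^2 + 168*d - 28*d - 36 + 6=240*d^2 + 140*d - 30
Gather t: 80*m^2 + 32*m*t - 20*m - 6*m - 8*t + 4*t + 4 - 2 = 80*m^2 - 26*m + t*(32*m - 4) + 2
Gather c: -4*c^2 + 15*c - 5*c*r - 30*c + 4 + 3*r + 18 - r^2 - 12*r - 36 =-4*c^2 + c*(-5*r - 15) - r^2 - 9*r - 14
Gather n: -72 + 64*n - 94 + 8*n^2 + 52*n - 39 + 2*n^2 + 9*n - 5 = 10*n^2 + 125*n - 210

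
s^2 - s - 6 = (s - 3)*(s + 2)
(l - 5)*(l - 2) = l^2 - 7*l + 10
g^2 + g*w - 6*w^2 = (g - 2*w)*(g + 3*w)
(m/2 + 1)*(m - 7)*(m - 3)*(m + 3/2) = m^4/2 - 13*m^3/4 - 11*m^2/2 + 87*m/4 + 63/2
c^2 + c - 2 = (c - 1)*(c + 2)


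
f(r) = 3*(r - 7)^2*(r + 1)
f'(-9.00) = 1536.00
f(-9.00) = -6144.00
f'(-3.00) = 420.00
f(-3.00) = -600.00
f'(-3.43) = 478.42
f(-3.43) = -793.04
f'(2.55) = -35.38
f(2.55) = 210.90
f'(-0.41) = 138.49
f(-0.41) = 97.19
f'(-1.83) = 277.88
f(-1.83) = -194.14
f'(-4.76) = 680.20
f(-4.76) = -1560.00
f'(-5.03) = 725.05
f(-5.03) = -1749.68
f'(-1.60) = 252.84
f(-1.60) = -133.13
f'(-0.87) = 179.67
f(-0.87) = 24.16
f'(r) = 3*(r - 7)^2 + 3*(r + 1)*(2*r - 14)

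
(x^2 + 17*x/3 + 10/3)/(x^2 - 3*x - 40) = (x + 2/3)/(x - 8)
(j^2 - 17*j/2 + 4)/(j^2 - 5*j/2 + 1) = (j - 8)/(j - 2)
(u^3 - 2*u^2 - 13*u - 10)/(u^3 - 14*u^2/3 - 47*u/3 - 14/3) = 3*(u^2 - 4*u - 5)/(3*u^2 - 20*u - 7)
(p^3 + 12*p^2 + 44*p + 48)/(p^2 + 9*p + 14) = (p^2 + 10*p + 24)/(p + 7)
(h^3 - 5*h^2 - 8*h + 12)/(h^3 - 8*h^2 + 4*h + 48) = (h - 1)/(h - 4)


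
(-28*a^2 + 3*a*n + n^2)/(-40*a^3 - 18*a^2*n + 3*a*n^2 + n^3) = (7*a + n)/(10*a^2 + 7*a*n + n^2)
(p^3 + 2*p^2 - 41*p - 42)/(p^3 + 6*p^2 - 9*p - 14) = (p - 6)/(p - 2)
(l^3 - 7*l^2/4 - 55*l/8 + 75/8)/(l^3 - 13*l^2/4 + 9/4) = (8*l^2 + 10*l - 25)/(2*(4*l^2 - l - 3))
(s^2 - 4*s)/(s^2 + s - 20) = s/(s + 5)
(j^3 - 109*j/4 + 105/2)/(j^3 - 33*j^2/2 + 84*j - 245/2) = (j^2 + 5*j/2 - 21)/(j^2 - 14*j + 49)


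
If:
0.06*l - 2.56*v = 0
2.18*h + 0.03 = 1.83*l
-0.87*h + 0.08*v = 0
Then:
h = 0.00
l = 0.02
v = 0.00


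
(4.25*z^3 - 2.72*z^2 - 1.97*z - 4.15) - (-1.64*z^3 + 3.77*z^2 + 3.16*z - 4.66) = 5.89*z^3 - 6.49*z^2 - 5.13*z + 0.51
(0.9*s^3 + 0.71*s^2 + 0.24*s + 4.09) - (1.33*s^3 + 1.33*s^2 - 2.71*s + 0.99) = -0.43*s^3 - 0.62*s^2 + 2.95*s + 3.1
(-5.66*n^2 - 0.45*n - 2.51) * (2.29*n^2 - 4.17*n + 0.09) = -12.9614*n^4 + 22.5717*n^3 - 4.3808*n^2 + 10.4262*n - 0.2259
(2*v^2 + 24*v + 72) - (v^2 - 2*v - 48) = v^2 + 26*v + 120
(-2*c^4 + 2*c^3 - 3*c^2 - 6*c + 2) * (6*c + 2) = -12*c^5 + 8*c^4 - 14*c^3 - 42*c^2 + 4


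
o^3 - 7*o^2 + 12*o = o*(o - 4)*(o - 3)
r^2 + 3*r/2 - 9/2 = (r - 3/2)*(r + 3)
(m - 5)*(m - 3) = m^2 - 8*m + 15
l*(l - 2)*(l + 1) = l^3 - l^2 - 2*l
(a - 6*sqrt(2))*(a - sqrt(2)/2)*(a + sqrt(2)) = a^3 - 11*sqrt(2)*a^2/2 - 7*a + 6*sqrt(2)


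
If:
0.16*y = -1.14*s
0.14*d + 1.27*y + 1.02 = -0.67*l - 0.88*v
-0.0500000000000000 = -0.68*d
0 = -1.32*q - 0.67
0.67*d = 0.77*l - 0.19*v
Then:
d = 0.07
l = -0.299788793638961*y - 0.189343944808635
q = -0.51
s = -0.140350877192982*y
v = -1.21493353211579*y - 1.02662917571054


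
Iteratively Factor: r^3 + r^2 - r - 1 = (r - 1)*(r^2 + 2*r + 1) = (r - 1)*(r + 1)*(r + 1)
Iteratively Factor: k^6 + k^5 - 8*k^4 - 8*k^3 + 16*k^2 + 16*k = (k - 2)*(k^5 + 3*k^4 - 2*k^3 - 12*k^2 - 8*k) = (k - 2)*(k + 2)*(k^4 + k^3 - 4*k^2 - 4*k) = (k - 2)*(k + 2)^2*(k^3 - k^2 - 2*k) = k*(k - 2)*(k + 2)^2*(k^2 - k - 2) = k*(k - 2)*(k + 1)*(k + 2)^2*(k - 2)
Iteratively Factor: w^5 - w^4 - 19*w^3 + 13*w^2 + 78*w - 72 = (w - 4)*(w^4 + 3*w^3 - 7*w^2 - 15*w + 18) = (w - 4)*(w - 2)*(w^3 + 5*w^2 + 3*w - 9) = (w - 4)*(w - 2)*(w + 3)*(w^2 + 2*w - 3) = (w - 4)*(w - 2)*(w + 3)^2*(w - 1)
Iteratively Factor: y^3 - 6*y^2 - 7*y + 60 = (y - 5)*(y^2 - y - 12) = (y - 5)*(y + 3)*(y - 4)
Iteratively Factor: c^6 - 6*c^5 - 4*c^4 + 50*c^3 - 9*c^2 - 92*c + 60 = (c - 1)*(c^5 - 5*c^4 - 9*c^3 + 41*c^2 + 32*c - 60) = (c - 5)*(c - 1)*(c^4 - 9*c^2 - 4*c + 12) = (c - 5)*(c - 3)*(c - 1)*(c^3 + 3*c^2 - 4) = (c - 5)*(c - 3)*(c - 1)^2*(c^2 + 4*c + 4) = (c - 5)*(c - 3)*(c - 1)^2*(c + 2)*(c + 2)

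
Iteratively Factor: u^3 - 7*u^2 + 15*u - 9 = (u - 3)*(u^2 - 4*u + 3) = (u - 3)^2*(u - 1)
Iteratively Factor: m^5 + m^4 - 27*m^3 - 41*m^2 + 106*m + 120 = (m + 1)*(m^4 - 27*m^2 - 14*m + 120) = (m + 1)*(m + 3)*(m^3 - 3*m^2 - 18*m + 40) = (m - 5)*(m + 1)*(m + 3)*(m^2 + 2*m - 8) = (m - 5)*(m + 1)*(m + 3)*(m + 4)*(m - 2)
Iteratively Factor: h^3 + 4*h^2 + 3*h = (h + 1)*(h^2 + 3*h) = h*(h + 1)*(h + 3)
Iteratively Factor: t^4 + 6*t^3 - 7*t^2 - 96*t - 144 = (t + 3)*(t^3 + 3*t^2 - 16*t - 48) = (t + 3)*(t + 4)*(t^2 - t - 12) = (t + 3)^2*(t + 4)*(t - 4)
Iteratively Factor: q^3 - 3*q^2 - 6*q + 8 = (q - 1)*(q^2 - 2*q - 8) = (q - 4)*(q - 1)*(q + 2)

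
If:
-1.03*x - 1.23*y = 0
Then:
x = -1.19417475728155*y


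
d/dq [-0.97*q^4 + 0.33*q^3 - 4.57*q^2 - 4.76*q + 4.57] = -3.88*q^3 + 0.99*q^2 - 9.14*q - 4.76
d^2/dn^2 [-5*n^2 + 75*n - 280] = -10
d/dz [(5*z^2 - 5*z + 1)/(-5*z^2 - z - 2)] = (-30*z^2 - 10*z + 11)/(25*z^4 + 10*z^3 + 21*z^2 + 4*z + 4)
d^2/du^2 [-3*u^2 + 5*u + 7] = -6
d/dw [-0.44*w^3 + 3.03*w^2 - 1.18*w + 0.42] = -1.32*w^2 + 6.06*w - 1.18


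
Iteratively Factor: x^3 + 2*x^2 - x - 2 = (x + 1)*(x^2 + x - 2) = (x - 1)*(x + 1)*(x + 2)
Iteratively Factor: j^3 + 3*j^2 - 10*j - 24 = (j + 2)*(j^2 + j - 12) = (j - 3)*(j + 2)*(j + 4)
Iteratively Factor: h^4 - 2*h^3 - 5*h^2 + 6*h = (h - 3)*(h^3 + h^2 - 2*h) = (h - 3)*(h - 1)*(h^2 + 2*h) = (h - 3)*(h - 1)*(h + 2)*(h)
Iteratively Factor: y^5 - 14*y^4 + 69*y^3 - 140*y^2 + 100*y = (y - 2)*(y^4 - 12*y^3 + 45*y^2 - 50*y) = (y - 2)^2*(y^3 - 10*y^2 + 25*y) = y*(y - 2)^2*(y^2 - 10*y + 25) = y*(y - 5)*(y - 2)^2*(y - 5)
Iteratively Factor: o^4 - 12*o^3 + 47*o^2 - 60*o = (o - 5)*(o^3 - 7*o^2 + 12*o) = (o - 5)*(o - 3)*(o^2 - 4*o) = o*(o - 5)*(o - 3)*(o - 4)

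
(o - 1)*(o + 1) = o^2 - 1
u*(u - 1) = u^2 - u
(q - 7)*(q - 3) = q^2 - 10*q + 21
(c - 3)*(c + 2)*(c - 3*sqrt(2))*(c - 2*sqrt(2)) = c^4 - 5*sqrt(2)*c^3 - c^3 + 6*c^2 + 5*sqrt(2)*c^2 - 12*c + 30*sqrt(2)*c - 72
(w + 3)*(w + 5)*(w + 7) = w^3 + 15*w^2 + 71*w + 105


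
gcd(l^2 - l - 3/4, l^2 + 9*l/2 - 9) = l - 3/2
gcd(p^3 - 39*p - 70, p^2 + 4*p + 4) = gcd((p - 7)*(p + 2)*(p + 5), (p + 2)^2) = p + 2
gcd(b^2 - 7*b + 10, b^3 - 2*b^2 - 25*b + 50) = b^2 - 7*b + 10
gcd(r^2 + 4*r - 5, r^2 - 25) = r + 5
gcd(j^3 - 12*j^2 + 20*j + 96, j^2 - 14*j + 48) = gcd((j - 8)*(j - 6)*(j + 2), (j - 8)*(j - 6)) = j^2 - 14*j + 48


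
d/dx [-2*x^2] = -4*x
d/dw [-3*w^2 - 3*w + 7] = -6*w - 3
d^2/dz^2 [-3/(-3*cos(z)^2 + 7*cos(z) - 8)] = 3*(36*sin(z)^4 + 29*sin(z)^2 + 539*cos(z)/4 - 63*cos(3*z)/4 - 115)/(3*sin(z)^2 + 7*cos(z) - 11)^3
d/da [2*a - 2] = 2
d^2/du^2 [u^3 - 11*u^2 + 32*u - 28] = 6*u - 22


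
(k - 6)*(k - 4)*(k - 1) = k^3 - 11*k^2 + 34*k - 24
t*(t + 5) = t^2 + 5*t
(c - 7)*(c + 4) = c^2 - 3*c - 28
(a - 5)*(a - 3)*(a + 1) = a^3 - 7*a^2 + 7*a + 15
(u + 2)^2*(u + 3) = u^3 + 7*u^2 + 16*u + 12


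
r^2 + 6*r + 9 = (r + 3)^2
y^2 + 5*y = y*(y + 5)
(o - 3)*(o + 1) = o^2 - 2*o - 3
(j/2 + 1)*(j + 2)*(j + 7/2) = j^3/2 + 15*j^2/4 + 9*j + 7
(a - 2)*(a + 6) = a^2 + 4*a - 12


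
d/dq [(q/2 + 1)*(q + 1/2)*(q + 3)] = 3*q^2/2 + 11*q/2 + 17/4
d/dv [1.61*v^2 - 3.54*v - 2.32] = 3.22*v - 3.54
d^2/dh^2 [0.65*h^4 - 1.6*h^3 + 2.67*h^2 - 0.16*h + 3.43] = 7.8*h^2 - 9.6*h + 5.34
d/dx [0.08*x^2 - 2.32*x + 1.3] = 0.16*x - 2.32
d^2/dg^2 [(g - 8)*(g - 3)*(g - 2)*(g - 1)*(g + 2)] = 20*g^3 - 144*g^2 + 186*g + 48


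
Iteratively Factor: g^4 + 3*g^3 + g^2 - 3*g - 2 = (g - 1)*(g^3 + 4*g^2 + 5*g + 2) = (g - 1)*(g + 1)*(g^2 + 3*g + 2) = (g - 1)*(g + 1)*(g + 2)*(g + 1)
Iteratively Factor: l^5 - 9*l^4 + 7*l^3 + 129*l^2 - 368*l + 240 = (l - 1)*(l^4 - 8*l^3 - l^2 + 128*l - 240) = (l - 5)*(l - 1)*(l^3 - 3*l^2 - 16*l + 48) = (l - 5)*(l - 3)*(l - 1)*(l^2 - 16) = (l - 5)*(l - 4)*(l - 3)*(l - 1)*(l + 4)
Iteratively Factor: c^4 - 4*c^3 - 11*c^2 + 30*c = (c + 3)*(c^3 - 7*c^2 + 10*c) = (c - 5)*(c + 3)*(c^2 - 2*c) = (c - 5)*(c - 2)*(c + 3)*(c)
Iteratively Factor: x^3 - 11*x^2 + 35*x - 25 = (x - 5)*(x^2 - 6*x + 5) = (x - 5)^2*(x - 1)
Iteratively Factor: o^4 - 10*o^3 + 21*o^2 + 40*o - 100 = (o + 2)*(o^3 - 12*o^2 + 45*o - 50) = (o - 5)*(o + 2)*(o^2 - 7*o + 10) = (o - 5)*(o - 2)*(o + 2)*(o - 5)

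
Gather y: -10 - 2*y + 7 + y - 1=-y - 4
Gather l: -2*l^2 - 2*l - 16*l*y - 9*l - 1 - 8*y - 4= -2*l^2 + l*(-16*y - 11) - 8*y - 5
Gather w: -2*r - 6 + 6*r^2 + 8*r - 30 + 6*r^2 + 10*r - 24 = 12*r^2 + 16*r - 60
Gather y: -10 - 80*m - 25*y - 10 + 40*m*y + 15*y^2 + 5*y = -80*m + 15*y^2 + y*(40*m - 20) - 20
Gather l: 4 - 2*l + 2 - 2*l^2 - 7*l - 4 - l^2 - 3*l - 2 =-3*l^2 - 12*l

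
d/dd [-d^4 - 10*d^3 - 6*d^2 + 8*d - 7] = -4*d^3 - 30*d^2 - 12*d + 8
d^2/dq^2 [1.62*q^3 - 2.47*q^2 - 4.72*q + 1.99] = 9.72*q - 4.94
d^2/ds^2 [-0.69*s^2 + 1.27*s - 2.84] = -1.38000000000000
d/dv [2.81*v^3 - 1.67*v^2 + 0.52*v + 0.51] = 8.43*v^2 - 3.34*v + 0.52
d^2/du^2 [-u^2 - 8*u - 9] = -2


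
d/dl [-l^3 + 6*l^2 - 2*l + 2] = -3*l^2 + 12*l - 2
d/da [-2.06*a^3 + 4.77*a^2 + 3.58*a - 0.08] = -6.18*a^2 + 9.54*a + 3.58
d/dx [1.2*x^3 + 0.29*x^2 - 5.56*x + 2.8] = 3.6*x^2 + 0.58*x - 5.56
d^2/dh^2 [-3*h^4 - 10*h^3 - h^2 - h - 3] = -36*h^2 - 60*h - 2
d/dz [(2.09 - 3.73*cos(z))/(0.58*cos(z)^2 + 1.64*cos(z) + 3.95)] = (-2.1634*cos(z)^2 + 2.4244*cos(z) + 18.1611)*sin(z)/(0.3364*cos(z)^4 + 1.9024*cos(z)^3 + 7.2716*cos(z)^2 + 12.956*cos(z) + 15.6025)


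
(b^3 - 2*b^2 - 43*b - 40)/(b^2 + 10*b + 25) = (b^2 - 7*b - 8)/(b + 5)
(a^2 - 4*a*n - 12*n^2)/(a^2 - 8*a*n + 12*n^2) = (a + 2*n)/(a - 2*n)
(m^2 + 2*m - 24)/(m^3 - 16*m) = (m + 6)/(m*(m + 4))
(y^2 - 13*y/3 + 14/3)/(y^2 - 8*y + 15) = (3*y^2 - 13*y + 14)/(3*(y^2 - 8*y + 15))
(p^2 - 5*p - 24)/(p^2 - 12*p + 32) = (p + 3)/(p - 4)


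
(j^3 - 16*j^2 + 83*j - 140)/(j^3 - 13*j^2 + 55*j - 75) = (j^2 - 11*j + 28)/(j^2 - 8*j + 15)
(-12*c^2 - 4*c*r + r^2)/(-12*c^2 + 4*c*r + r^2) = (-12*c^2 - 4*c*r + r^2)/(-12*c^2 + 4*c*r + r^2)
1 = 1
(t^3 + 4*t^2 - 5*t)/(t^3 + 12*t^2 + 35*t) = (t - 1)/(t + 7)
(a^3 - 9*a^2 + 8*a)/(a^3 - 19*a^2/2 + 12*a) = 2*(a - 1)/(2*a - 3)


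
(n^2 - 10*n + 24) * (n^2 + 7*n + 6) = n^4 - 3*n^3 - 40*n^2 + 108*n + 144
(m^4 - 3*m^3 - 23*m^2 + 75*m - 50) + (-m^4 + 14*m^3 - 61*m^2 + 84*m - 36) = 11*m^3 - 84*m^2 + 159*m - 86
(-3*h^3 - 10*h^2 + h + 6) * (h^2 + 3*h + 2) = -3*h^5 - 19*h^4 - 35*h^3 - 11*h^2 + 20*h + 12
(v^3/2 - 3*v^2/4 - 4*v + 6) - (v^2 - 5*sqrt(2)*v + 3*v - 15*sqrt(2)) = v^3/2 - 7*v^2/4 - 7*v + 5*sqrt(2)*v + 6 + 15*sqrt(2)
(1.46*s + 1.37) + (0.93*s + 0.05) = 2.39*s + 1.42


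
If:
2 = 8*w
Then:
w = 1/4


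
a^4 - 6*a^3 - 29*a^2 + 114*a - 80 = (a - 8)*(a - 2)*(a - 1)*(a + 5)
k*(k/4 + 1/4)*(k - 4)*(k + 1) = k^4/4 - k^3/2 - 7*k^2/4 - k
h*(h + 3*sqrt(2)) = h^2 + 3*sqrt(2)*h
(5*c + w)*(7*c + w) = 35*c^2 + 12*c*w + w^2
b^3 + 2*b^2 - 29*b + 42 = (b - 3)*(b - 2)*(b + 7)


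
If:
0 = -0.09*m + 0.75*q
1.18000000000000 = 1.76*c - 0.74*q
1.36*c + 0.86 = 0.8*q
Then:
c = 3.94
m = 64.71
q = 7.76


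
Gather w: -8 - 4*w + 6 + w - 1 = -3*w - 3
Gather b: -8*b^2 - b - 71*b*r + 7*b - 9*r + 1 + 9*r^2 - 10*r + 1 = -8*b^2 + b*(6 - 71*r) + 9*r^2 - 19*r + 2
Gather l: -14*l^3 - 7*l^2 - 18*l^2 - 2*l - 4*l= -14*l^3 - 25*l^2 - 6*l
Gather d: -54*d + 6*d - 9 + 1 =-48*d - 8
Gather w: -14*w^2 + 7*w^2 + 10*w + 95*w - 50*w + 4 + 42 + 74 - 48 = -7*w^2 + 55*w + 72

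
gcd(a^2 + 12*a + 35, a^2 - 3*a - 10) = 1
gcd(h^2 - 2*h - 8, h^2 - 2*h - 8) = h^2 - 2*h - 8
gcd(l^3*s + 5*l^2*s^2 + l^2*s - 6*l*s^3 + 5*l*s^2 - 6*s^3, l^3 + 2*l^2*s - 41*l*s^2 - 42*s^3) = 1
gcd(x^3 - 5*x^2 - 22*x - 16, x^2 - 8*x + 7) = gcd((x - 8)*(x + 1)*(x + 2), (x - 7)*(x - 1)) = 1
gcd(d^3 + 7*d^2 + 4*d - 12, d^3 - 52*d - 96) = d^2 + 8*d + 12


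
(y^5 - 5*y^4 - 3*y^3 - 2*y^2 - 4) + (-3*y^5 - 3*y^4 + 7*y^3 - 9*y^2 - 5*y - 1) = -2*y^5 - 8*y^4 + 4*y^3 - 11*y^2 - 5*y - 5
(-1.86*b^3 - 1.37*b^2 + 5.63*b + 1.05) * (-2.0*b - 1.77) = 3.72*b^4 + 6.0322*b^3 - 8.8351*b^2 - 12.0651*b - 1.8585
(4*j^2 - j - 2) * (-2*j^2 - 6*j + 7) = -8*j^4 - 22*j^3 + 38*j^2 + 5*j - 14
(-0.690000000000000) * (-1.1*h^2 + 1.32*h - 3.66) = 0.759*h^2 - 0.9108*h + 2.5254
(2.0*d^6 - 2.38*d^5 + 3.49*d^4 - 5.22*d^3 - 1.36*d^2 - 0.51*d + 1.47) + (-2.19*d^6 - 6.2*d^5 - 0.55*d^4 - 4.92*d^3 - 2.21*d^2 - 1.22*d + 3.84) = -0.19*d^6 - 8.58*d^5 + 2.94*d^4 - 10.14*d^3 - 3.57*d^2 - 1.73*d + 5.31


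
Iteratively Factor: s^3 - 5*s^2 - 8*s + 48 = (s - 4)*(s^2 - s - 12) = (s - 4)^2*(s + 3)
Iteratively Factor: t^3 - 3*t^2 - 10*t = (t)*(t^2 - 3*t - 10) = t*(t - 5)*(t + 2)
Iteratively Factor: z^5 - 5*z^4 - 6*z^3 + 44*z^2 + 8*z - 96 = (z - 2)*(z^4 - 3*z^3 - 12*z^2 + 20*z + 48) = (z - 4)*(z - 2)*(z^3 + z^2 - 8*z - 12) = (z - 4)*(z - 2)*(z + 2)*(z^2 - z - 6) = (z - 4)*(z - 3)*(z - 2)*(z + 2)*(z + 2)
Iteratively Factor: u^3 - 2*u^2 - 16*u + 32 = (u + 4)*(u^2 - 6*u + 8) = (u - 4)*(u + 4)*(u - 2)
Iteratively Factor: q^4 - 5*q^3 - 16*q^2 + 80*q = (q)*(q^3 - 5*q^2 - 16*q + 80) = q*(q - 4)*(q^2 - q - 20) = q*(q - 4)*(q + 4)*(q - 5)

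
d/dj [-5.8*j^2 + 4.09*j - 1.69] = 4.09 - 11.6*j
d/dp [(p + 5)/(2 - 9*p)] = 47/(9*p - 2)^2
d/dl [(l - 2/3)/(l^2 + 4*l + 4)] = (10/3 - l)/(l^3 + 6*l^2 + 12*l + 8)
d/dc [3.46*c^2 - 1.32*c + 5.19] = 6.92*c - 1.32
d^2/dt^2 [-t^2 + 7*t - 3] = -2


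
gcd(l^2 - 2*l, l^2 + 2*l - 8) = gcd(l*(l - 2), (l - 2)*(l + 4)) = l - 2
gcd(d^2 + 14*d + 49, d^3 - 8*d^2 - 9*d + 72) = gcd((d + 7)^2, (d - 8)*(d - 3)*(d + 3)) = 1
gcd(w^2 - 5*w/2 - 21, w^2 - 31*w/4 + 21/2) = w - 6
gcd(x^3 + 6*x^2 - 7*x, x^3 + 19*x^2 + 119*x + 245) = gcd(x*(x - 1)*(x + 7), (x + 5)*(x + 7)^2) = x + 7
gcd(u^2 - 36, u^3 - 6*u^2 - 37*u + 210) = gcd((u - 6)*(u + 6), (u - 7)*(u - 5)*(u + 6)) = u + 6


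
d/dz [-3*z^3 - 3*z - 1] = -9*z^2 - 3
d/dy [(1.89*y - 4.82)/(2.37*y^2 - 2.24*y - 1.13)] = (-4.4793*y^2 + 22.8468*y - 12.9325)/(5.6169*y^4 - 10.6176*y^3 - 0.338599999999999*y^2 + 5.0624*y + 1.2769)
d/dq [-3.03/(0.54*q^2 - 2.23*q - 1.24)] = (3.2724*q - 6.7569)/(-0.54*q^2 + 2.23*q + 1.24)^2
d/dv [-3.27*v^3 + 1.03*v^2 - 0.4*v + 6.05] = -9.81*v^2 + 2.06*v - 0.4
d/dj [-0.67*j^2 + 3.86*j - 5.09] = 3.86 - 1.34*j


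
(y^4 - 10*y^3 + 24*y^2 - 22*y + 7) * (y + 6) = y^5 - 4*y^4 - 36*y^3 + 122*y^2 - 125*y + 42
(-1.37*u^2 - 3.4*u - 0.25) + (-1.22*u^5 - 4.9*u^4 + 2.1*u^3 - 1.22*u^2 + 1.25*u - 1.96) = -1.22*u^5 - 4.9*u^4 + 2.1*u^3 - 2.59*u^2 - 2.15*u - 2.21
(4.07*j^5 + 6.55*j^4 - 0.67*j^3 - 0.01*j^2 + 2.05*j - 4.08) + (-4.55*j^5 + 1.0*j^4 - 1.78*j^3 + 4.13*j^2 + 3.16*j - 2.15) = -0.48*j^5 + 7.55*j^4 - 2.45*j^3 + 4.12*j^2 + 5.21*j - 6.23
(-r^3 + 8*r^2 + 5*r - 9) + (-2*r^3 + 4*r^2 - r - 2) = -3*r^3 + 12*r^2 + 4*r - 11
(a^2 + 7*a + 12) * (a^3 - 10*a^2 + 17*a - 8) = a^5 - 3*a^4 - 41*a^3 - 9*a^2 + 148*a - 96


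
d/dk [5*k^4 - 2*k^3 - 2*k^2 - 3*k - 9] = 20*k^3 - 6*k^2 - 4*k - 3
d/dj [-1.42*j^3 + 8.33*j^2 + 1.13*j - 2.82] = -4.26*j^2 + 16.66*j + 1.13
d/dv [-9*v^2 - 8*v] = -18*v - 8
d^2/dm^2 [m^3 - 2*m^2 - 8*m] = 6*m - 4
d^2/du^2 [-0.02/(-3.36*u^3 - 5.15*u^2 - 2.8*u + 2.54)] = (-(0.4032*u + 0.206)*(3.36*u^3 + 5.15*u^2 + 2.8*u - 2.54) + 0.02*(10.08*u^2 + 10.3*u + 2.8)*(20.16*u^2 + 20.6*u + 5.6))/(3.36*u^3 + 5.15*u^2 + 2.8*u - 2.54)^3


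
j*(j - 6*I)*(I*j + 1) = I*j^3 + 7*j^2 - 6*I*j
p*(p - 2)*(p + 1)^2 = p^4 - 3*p^2 - 2*p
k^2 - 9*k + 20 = (k - 5)*(k - 4)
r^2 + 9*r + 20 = (r + 4)*(r + 5)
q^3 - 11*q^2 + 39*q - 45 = (q - 5)*(q - 3)^2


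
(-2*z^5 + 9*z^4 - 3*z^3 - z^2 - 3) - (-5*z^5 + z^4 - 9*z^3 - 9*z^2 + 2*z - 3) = 3*z^5 + 8*z^4 + 6*z^3 + 8*z^2 - 2*z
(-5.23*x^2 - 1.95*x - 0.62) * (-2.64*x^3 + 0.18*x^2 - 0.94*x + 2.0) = 13.8072*x^5 + 4.2066*x^4 + 6.202*x^3 - 8.7386*x^2 - 3.3172*x - 1.24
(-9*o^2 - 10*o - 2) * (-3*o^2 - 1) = 27*o^4 + 30*o^3 + 15*o^2 + 10*o + 2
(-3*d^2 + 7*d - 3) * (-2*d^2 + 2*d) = 6*d^4 - 20*d^3 + 20*d^2 - 6*d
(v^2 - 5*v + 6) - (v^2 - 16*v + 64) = 11*v - 58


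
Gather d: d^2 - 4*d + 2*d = d^2 - 2*d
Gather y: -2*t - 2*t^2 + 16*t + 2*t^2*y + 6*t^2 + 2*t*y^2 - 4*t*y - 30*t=4*t^2 + 2*t*y^2 - 16*t + y*(2*t^2 - 4*t)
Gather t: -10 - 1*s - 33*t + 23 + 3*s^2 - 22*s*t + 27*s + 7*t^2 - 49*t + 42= 3*s^2 + 26*s + 7*t^2 + t*(-22*s - 82) + 55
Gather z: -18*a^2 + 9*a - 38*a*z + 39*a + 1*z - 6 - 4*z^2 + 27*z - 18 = -18*a^2 + 48*a - 4*z^2 + z*(28 - 38*a) - 24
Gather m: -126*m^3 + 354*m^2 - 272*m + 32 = -126*m^3 + 354*m^2 - 272*m + 32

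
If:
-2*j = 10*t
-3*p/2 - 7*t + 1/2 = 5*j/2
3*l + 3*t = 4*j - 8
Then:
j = -5*t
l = -23*t/3 - 8/3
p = 11*t/3 + 1/3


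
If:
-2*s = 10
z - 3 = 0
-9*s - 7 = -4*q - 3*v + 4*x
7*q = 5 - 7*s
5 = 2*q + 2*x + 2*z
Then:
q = 40/7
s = -5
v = -200/7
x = -87/14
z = 3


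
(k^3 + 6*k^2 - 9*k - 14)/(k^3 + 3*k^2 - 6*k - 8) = (k + 7)/(k + 4)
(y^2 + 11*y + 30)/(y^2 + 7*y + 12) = (y^2 + 11*y + 30)/(y^2 + 7*y + 12)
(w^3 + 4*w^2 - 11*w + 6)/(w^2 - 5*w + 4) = (w^2 + 5*w - 6)/(w - 4)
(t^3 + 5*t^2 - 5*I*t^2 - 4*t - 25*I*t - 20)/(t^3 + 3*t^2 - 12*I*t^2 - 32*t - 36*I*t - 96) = (t^2 + t*(5 - I) - 5*I)/(t^2 + t*(3 - 8*I) - 24*I)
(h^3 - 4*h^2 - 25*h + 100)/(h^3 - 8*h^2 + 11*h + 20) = (h + 5)/(h + 1)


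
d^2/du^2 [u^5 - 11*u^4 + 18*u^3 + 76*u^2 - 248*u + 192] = 20*u^3 - 132*u^2 + 108*u + 152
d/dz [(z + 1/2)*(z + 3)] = 2*z + 7/2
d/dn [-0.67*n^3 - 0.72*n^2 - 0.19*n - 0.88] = -2.01*n^2 - 1.44*n - 0.19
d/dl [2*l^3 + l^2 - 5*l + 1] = 6*l^2 + 2*l - 5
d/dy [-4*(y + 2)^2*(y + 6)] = 4*(-3*y - 14)*(y + 2)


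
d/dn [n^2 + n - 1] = 2*n + 1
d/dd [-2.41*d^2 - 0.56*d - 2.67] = -4.82*d - 0.56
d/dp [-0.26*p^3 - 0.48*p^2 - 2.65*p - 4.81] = -0.78*p^2 - 0.96*p - 2.65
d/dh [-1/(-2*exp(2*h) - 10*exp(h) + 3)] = (-4*exp(h) - 10)*exp(h)/(2*exp(2*h) + 10*exp(h) - 3)^2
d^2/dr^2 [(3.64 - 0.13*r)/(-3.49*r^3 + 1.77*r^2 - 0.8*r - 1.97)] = (9.500478*r^5 - 536.845062*r^4 + 359.854586*r^3 - 140.125284*r^2 + 183.801774*r - 30.453592)/(42.508549*r^9 - 64.676331*r^8 + 62.033703*r^7 + 36.788118*r^6 - 58.795926*r^5 + 48.118479*r^4 + 24.407903*r^3 - 16.825179*r^2 + 9.31416*r + 7.645373)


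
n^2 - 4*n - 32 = (n - 8)*(n + 4)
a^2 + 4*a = a*(a + 4)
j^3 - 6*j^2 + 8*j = j*(j - 4)*(j - 2)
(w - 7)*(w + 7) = w^2 - 49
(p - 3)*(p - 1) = p^2 - 4*p + 3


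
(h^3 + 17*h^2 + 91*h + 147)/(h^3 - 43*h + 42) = (h^2 + 10*h + 21)/(h^2 - 7*h + 6)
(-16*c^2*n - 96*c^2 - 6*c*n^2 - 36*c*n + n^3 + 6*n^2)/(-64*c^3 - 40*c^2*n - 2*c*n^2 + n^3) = (n + 6)/(4*c + n)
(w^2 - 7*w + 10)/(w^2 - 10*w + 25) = (w - 2)/(w - 5)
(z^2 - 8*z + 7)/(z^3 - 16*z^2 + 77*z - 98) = (z - 1)/(z^2 - 9*z + 14)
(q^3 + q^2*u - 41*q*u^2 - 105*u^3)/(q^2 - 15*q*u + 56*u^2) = (q^2 + 8*q*u + 15*u^2)/(q - 8*u)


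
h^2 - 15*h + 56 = (h - 8)*(h - 7)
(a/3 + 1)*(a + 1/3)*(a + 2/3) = a^3/3 + 4*a^2/3 + 29*a/27 + 2/9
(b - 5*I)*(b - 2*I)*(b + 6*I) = b^3 - I*b^2 + 32*b - 60*I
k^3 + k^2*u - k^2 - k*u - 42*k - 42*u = (k - 7)*(k + 6)*(k + u)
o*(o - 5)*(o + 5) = o^3 - 25*o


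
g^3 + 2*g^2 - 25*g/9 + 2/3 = (g - 2/3)*(g - 1/3)*(g + 3)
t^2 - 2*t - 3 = (t - 3)*(t + 1)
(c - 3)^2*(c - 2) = c^3 - 8*c^2 + 21*c - 18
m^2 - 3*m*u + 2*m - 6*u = (m + 2)*(m - 3*u)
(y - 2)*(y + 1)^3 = y^4 + y^3 - 3*y^2 - 5*y - 2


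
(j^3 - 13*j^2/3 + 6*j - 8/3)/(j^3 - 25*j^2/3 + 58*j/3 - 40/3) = (j - 1)/(j - 5)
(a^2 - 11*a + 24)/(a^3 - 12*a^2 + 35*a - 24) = 1/(a - 1)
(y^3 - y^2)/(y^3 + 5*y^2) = (y - 1)/(y + 5)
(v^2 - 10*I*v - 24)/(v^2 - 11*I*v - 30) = (v - 4*I)/(v - 5*I)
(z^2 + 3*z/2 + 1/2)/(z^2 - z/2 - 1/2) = (z + 1)/(z - 1)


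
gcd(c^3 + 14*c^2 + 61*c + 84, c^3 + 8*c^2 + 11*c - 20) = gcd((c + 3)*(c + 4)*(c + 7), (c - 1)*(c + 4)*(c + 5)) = c + 4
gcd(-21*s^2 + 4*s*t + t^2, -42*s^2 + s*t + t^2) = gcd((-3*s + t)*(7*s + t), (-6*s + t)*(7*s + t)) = 7*s + t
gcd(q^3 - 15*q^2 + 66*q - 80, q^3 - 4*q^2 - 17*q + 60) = q - 5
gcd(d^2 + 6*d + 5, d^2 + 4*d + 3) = d + 1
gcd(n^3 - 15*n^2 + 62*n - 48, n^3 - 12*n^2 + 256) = n - 8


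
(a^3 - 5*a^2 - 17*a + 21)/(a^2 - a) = a - 4 - 21/a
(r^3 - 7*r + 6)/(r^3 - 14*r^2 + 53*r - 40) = (r^2 + r - 6)/(r^2 - 13*r + 40)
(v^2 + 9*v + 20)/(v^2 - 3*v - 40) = (v + 4)/(v - 8)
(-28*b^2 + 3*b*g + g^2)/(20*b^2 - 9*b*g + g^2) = (-7*b - g)/(5*b - g)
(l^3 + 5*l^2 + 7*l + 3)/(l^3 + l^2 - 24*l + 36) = (l^3 + 5*l^2 + 7*l + 3)/(l^3 + l^2 - 24*l + 36)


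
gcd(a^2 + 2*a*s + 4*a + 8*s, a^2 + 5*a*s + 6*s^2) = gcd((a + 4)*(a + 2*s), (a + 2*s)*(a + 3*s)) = a + 2*s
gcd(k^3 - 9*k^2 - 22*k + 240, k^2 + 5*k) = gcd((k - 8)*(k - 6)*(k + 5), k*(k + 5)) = k + 5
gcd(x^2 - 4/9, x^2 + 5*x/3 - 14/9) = x - 2/3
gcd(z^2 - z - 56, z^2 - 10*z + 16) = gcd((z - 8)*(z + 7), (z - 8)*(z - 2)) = z - 8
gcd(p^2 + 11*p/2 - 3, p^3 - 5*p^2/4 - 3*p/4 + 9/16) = p - 1/2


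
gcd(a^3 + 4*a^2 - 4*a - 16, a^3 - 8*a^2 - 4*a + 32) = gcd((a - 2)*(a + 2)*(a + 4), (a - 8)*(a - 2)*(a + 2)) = a^2 - 4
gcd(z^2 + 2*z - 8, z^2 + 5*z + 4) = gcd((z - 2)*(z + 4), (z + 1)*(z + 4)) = z + 4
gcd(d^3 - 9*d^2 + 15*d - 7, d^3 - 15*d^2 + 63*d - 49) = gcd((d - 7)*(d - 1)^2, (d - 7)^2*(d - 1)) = d^2 - 8*d + 7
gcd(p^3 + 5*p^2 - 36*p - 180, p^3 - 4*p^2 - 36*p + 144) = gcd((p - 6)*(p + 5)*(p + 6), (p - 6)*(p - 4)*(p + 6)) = p^2 - 36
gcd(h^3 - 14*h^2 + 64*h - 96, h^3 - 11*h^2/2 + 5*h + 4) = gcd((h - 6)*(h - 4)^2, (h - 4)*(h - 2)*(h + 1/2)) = h - 4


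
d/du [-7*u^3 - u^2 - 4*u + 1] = -21*u^2 - 2*u - 4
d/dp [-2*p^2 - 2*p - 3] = -4*p - 2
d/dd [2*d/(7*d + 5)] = 10/(7*d + 5)^2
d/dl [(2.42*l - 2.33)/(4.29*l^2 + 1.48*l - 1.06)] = (-10.3818*l^2 + 19.9914*l + 0.8832)/(18.4041*l^4 + 12.6984*l^3 - 6.9044*l^2 - 3.1376*l + 1.1236)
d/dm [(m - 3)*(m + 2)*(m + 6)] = 3*m^2 + 10*m - 12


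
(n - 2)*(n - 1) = n^2 - 3*n + 2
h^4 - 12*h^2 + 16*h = h*(h - 2)^2*(h + 4)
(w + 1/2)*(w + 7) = w^2 + 15*w/2 + 7/2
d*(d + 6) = d^2 + 6*d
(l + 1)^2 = l^2 + 2*l + 1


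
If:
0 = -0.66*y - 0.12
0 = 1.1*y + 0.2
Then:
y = -0.18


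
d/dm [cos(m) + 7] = -sin(m)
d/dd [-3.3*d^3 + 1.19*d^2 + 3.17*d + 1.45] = -9.9*d^2 + 2.38*d + 3.17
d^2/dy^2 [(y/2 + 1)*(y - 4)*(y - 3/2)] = 3*y - 7/2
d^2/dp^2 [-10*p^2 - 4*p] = -20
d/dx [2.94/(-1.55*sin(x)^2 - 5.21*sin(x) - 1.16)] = (9.114*sin(x) + 15.3174)*cos(x)/(1.55*sin(x)^2 + 5.21*sin(x) + 1.16)^2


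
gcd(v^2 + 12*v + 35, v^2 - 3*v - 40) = v + 5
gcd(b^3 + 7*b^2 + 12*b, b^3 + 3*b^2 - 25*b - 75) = b + 3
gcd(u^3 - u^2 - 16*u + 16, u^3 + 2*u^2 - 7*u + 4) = u^2 + 3*u - 4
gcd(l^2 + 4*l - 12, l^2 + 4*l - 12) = l^2 + 4*l - 12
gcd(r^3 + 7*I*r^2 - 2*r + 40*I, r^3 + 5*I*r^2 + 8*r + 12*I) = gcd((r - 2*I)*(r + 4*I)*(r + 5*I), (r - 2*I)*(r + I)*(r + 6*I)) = r - 2*I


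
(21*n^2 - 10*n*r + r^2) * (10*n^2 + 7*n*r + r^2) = 210*n^4 + 47*n^3*r - 39*n^2*r^2 - 3*n*r^3 + r^4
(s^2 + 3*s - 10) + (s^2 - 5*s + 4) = 2*s^2 - 2*s - 6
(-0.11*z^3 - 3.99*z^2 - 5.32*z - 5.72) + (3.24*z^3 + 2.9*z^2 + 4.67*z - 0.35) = 3.13*z^3 - 1.09*z^2 - 0.65*z - 6.07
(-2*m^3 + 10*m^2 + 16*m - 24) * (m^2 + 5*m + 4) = -2*m^5 + 58*m^3 + 96*m^2 - 56*m - 96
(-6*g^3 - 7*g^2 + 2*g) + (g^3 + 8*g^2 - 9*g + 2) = -5*g^3 + g^2 - 7*g + 2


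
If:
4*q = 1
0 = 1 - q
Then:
No Solution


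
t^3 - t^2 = t^2*(t - 1)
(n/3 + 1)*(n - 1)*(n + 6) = n^3/3 + 8*n^2/3 + 3*n - 6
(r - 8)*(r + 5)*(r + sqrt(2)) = r^3 - 3*r^2 + sqrt(2)*r^2 - 40*r - 3*sqrt(2)*r - 40*sqrt(2)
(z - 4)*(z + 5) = z^2 + z - 20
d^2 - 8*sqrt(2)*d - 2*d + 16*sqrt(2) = (d - 2)*(d - 8*sqrt(2))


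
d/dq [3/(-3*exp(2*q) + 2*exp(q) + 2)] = (18*exp(q) - 6)*exp(q)/(-3*exp(2*q) + 2*exp(q) + 2)^2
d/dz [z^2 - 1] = 2*z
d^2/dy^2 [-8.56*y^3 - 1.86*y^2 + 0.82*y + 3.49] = -51.36*y - 3.72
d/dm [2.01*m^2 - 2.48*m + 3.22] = 4.02*m - 2.48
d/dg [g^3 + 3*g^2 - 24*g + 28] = 3*g^2 + 6*g - 24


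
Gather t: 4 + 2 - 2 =4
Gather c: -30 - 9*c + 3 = -9*c - 27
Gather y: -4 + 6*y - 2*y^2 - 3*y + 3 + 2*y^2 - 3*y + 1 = 0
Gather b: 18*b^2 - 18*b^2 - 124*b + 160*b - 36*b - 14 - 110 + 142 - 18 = 0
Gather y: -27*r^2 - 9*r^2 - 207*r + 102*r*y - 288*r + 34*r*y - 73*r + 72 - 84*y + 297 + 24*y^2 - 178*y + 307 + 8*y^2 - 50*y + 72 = -36*r^2 - 568*r + 32*y^2 + y*(136*r - 312) + 748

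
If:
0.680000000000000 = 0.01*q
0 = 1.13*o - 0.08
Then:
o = 0.07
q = 68.00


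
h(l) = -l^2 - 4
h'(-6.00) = 12.00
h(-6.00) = -40.00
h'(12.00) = -24.00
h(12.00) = -148.00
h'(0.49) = -0.98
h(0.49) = -4.24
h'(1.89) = -3.78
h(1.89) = -7.57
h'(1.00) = -2.00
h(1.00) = -5.00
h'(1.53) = -3.06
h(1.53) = -6.34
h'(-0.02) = 0.04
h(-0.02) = -4.00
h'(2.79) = -5.58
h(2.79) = -11.78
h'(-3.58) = 7.16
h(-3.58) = -16.82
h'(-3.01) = 6.02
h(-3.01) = -13.06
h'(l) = -2*l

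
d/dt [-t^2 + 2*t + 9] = 2 - 2*t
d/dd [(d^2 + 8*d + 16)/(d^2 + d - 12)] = -7/(d^2 - 6*d + 9)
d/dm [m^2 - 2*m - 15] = 2*m - 2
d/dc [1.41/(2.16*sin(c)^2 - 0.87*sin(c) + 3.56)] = (1.2267 - 6.0912*sin(c))*cos(c)/(2.16*sin(c)^2 - 0.87*sin(c) + 3.56)^2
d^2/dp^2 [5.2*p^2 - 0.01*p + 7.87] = 10.4000000000000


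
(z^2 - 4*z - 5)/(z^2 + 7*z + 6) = (z - 5)/(z + 6)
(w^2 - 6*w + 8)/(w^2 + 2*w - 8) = (w - 4)/(w + 4)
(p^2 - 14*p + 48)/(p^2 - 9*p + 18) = (p - 8)/(p - 3)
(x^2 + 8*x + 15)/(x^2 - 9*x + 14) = (x^2 + 8*x + 15)/(x^2 - 9*x + 14)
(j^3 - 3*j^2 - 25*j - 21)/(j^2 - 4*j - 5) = (j^2 - 4*j - 21)/(j - 5)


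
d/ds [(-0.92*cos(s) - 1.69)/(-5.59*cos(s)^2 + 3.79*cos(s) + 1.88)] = (5.1428*cos(s)^2 + 18.8942*cos(s) - 4.6755)*sin(s)/(31.2481*cos(s)^4 - 42.3722*cos(s)^3 - 6.6543*cos(s)^2 + 14.2504*cos(s) + 3.5344)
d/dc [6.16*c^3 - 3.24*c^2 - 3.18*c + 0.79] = 18.48*c^2 - 6.48*c - 3.18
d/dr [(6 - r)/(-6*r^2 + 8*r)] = 3*(-r^2 + 12*r - 8)/(2*r^2*(9*r^2 - 24*r + 16))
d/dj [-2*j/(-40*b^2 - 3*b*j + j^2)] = 2*(40*b^2 + 3*b*j - j^2 - j*(3*b - 2*j))/(40*b^2 + 3*b*j - j^2)^2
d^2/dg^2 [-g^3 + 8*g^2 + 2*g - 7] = 16 - 6*g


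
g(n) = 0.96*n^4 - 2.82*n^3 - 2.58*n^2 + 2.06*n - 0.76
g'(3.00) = 14.12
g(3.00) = -16.18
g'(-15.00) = -14784.04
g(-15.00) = 57505.34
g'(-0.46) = 2.27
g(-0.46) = -1.94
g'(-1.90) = -45.02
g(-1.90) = 17.87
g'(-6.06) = -1131.92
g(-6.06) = 1814.26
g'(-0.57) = 1.54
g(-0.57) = -2.15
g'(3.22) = 25.93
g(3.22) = -11.82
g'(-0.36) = 2.64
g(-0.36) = -1.69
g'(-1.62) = -28.11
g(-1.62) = 7.73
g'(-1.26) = -12.55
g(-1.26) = 0.61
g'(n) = 3.84*n^3 - 8.46*n^2 - 5.16*n + 2.06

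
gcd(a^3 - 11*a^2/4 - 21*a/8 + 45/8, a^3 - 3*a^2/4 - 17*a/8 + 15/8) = a^2 + a/4 - 15/8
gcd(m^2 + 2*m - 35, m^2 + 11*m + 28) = m + 7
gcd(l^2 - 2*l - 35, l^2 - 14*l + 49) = l - 7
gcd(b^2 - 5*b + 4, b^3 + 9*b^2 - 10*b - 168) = b - 4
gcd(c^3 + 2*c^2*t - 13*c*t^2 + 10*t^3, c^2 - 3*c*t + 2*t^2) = c^2 - 3*c*t + 2*t^2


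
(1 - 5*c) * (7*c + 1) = -35*c^2 + 2*c + 1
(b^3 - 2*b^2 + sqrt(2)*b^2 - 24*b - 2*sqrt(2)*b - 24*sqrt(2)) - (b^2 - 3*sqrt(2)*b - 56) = b^3 - 3*b^2 + sqrt(2)*b^2 - 24*b + sqrt(2)*b - 24*sqrt(2) + 56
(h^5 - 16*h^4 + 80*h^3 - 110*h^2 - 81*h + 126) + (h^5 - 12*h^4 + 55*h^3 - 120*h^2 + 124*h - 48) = 2*h^5 - 28*h^4 + 135*h^3 - 230*h^2 + 43*h + 78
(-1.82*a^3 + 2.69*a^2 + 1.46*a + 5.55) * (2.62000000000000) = -4.7684*a^3 + 7.0478*a^2 + 3.8252*a + 14.541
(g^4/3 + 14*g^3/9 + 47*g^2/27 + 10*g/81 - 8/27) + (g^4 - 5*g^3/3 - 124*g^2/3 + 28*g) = 4*g^4/3 - g^3/9 - 1069*g^2/27 + 2278*g/81 - 8/27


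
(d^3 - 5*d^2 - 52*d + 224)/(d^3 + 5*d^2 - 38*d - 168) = (d^2 - 12*d + 32)/(d^2 - 2*d - 24)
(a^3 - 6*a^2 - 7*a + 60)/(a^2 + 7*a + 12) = (a^2 - 9*a + 20)/(a + 4)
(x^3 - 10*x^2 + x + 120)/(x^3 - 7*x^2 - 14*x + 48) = (x - 5)/(x - 2)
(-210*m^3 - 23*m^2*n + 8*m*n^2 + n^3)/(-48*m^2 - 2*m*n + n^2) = (35*m^2 - 2*m*n - n^2)/(8*m - n)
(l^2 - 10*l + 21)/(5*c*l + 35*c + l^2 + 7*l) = (l^2 - 10*l + 21)/(5*c*l + 35*c + l^2 + 7*l)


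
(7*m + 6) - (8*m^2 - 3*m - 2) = -8*m^2 + 10*m + 8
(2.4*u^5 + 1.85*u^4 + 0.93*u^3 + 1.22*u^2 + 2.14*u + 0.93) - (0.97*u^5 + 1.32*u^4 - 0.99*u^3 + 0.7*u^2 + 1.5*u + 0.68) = 1.43*u^5 + 0.53*u^4 + 1.92*u^3 + 0.52*u^2 + 0.64*u + 0.25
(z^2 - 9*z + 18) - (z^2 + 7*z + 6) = 12 - 16*z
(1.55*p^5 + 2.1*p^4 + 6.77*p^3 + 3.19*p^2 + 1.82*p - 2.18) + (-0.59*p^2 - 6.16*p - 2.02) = 1.55*p^5 + 2.1*p^4 + 6.77*p^3 + 2.6*p^2 - 4.34*p - 4.2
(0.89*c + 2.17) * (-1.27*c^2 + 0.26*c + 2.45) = -1.1303*c^3 - 2.5245*c^2 + 2.7447*c + 5.3165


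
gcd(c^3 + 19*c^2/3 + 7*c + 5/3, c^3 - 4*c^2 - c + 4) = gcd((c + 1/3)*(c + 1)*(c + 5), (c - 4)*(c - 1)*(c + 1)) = c + 1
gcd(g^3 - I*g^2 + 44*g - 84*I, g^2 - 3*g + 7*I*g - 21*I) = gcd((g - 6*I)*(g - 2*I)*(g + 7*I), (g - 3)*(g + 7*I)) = g + 7*I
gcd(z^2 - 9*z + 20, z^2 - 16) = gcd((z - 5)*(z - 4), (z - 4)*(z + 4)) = z - 4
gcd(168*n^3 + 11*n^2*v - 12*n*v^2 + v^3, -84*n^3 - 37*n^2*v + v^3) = -21*n^2 - 4*n*v + v^2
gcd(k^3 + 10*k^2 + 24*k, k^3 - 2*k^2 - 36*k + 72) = k + 6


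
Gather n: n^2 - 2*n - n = n^2 - 3*n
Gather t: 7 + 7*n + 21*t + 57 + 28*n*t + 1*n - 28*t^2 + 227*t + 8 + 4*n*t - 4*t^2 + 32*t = 8*n - 32*t^2 + t*(32*n + 280) + 72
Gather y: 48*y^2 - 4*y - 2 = 48*y^2 - 4*y - 2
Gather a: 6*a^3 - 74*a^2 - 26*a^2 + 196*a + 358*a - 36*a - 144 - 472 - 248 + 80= 6*a^3 - 100*a^2 + 518*a - 784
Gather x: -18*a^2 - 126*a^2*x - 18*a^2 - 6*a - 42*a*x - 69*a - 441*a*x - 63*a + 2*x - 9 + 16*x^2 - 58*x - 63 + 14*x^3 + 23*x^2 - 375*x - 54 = -36*a^2 - 138*a + 14*x^3 + 39*x^2 + x*(-126*a^2 - 483*a - 431) - 126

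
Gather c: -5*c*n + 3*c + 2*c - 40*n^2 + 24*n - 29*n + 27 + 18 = c*(5 - 5*n) - 40*n^2 - 5*n + 45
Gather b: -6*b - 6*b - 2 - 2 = -12*b - 4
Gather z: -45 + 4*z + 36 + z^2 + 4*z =z^2 + 8*z - 9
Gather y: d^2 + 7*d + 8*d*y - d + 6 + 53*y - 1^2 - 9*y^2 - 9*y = d^2 + 6*d - 9*y^2 + y*(8*d + 44) + 5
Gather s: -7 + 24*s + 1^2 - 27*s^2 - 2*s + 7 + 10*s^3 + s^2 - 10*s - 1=10*s^3 - 26*s^2 + 12*s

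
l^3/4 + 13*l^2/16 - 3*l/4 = l*(l/4 + 1)*(l - 3/4)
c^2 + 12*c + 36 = (c + 6)^2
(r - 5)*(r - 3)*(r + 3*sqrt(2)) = r^3 - 8*r^2 + 3*sqrt(2)*r^2 - 24*sqrt(2)*r + 15*r + 45*sqrt(2)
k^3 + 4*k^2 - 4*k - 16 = (k - 2)*(k + 2)*(k + 4)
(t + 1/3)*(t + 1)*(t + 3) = t^3 + 13*t^2/3 + 13*t/3 + 1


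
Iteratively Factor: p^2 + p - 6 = (p + 3)*(p - 2)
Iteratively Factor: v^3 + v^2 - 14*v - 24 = (v + 3)*(v^2 - 2*v - 8) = (v - 4)*(v + 3)*(v + 2)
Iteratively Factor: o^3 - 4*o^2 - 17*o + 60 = (o - 5)*(o^2 + o - 12) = (o - 5)*(o - 3)*(o + 4)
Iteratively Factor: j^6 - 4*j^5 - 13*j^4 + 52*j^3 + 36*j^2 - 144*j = (j - 4)*(j^5 - 13*j^3 + 36*j) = (j - 4)*(j + 3)*(j^4 - 3*j^3 - 4*j^2 + 12*j) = (j - 4)*(j - 3)*(j + 3)*(j^3 - 4*j) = j*(j - 4)*(j - 3)*(j + 3)*(j^2 - 4) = j*(j - 4)*(j - 3)*(j + 2)*(j + 3)*(j - 2)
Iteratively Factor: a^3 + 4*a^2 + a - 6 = (a + 2)*(a^2 + 2*a - 3) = (a - 1)*(a + 2)*(a + 3)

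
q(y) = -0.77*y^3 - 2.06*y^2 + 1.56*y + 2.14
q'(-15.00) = -456.39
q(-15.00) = 2113.99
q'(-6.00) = -56.88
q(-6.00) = 84.94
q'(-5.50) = -45.66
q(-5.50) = 59.35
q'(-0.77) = 3.36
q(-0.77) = 0.07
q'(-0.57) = 3.16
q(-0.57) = 0.72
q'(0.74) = -2.75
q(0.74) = 1.85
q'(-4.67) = -29.58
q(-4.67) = 28.35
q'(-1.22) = 3.15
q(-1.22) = -1.43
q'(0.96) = -4.52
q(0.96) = 1.06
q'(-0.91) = 3.40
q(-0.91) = -0.41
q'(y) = -2.31*y^2 - 4.12*y + 1.56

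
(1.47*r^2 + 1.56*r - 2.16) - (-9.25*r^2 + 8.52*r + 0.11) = 10.72*r^2 - 6.96*r - 2.27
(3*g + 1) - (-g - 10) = 4*g + 11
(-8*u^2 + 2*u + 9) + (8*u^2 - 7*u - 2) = 7 - 5*u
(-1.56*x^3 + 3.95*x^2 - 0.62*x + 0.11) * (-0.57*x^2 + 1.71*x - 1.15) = 0.8892*x^5 - 4.9191*x^4 + 8.9019*x^3 - 5.6654*x^2 + 0.9011*x - 0.1265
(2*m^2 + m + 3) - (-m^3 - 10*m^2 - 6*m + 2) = m^3 + 12*m^2 + 7*m + 1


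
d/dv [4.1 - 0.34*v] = -0.340000000000000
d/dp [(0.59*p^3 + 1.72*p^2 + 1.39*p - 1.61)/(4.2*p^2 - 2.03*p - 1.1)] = (2.478*p^4 - 2.3954*p^3 - 11.2766*p^2 + 9.74*p - 4.7973)/(17.64*p^4 - 17.052*p^3 - 5.1191*p^2 + 4.466*p + 1.21)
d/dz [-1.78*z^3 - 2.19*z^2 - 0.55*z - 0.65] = -5.34*z^2 - 4.38*z - 0.55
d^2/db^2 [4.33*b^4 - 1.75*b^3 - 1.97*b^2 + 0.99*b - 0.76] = 51.96*b^2 - 10.5*b - 3.94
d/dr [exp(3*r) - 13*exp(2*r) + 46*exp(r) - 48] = (3*exp(2*r) - 26*exp(r) + 46)*exp(r)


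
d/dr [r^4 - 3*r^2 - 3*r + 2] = 4*r^3 - 6*r - 3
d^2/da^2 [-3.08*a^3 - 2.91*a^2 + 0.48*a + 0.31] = -18.48*a - 5.82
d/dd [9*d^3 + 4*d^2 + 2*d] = 27*d^2 + 8*d + 2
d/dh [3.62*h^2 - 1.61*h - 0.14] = 7.24*h - 1.61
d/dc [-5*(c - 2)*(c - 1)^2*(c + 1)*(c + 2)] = -25*c^4 + 20*c^3 + 75*c^2 - 50*c - 20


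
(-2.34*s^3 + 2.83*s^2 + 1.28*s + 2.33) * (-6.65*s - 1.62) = 15.561*s^4 - 15.0287*s^3 - 13.0966*s^2 - 17.5681*s - 3.7746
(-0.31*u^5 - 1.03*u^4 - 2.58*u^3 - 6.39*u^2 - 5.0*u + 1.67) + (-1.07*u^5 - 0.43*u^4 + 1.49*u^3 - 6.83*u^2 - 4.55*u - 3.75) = -1.38*u^5 - 1.46*u^4 - 1.09*u^3 - 13.22*u^2 - 9.55*u - 2.08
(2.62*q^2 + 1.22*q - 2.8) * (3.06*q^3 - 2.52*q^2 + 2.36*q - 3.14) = 8.0172*q^5 - 2.8692*q^4 - 5.4592*q^3 + 1.7084*q^2 - 10.4388*q + 8.792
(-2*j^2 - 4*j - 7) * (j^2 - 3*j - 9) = -2*j^4 + 2*j^3 + 23*j^2 + 57*j + 63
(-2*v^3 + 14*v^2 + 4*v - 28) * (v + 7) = -2*v^4 + 102*v^2 - 196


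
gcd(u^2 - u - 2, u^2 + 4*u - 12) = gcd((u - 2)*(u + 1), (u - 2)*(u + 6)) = u - 2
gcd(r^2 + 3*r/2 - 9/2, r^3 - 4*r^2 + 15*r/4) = r - 3/2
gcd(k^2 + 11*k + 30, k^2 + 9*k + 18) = k + 6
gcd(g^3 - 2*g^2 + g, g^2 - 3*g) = g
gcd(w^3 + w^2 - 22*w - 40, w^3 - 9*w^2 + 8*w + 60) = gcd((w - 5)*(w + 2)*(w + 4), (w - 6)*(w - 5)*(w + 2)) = w^2 - 3*w - 10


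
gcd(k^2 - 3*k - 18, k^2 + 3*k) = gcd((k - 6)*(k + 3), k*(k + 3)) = k + 3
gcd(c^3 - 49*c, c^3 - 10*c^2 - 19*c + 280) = c - 7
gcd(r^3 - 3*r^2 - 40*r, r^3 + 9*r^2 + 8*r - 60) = r + 5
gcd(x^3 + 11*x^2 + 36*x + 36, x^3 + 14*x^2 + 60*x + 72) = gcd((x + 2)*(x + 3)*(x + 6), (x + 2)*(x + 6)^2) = x^2 + 8*x + 12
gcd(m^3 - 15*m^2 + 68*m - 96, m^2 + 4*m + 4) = 1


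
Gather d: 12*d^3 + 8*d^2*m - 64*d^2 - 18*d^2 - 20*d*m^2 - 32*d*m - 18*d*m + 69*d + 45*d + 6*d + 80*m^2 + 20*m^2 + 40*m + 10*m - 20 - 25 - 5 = 12*d^3 + d^2*(8*m - 82) + d*(-20*m^2 - 50*m + 120) + 100*m^2 + 50*m - 50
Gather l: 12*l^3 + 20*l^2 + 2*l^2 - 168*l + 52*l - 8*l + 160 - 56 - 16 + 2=12*l^3 + 22*l^2 - 124*l + 90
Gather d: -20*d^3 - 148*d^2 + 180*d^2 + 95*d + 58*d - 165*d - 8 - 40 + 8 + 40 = -20*d^3 + 32*d^2 - 12*d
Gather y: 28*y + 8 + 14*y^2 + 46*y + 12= 14*y^2 + 74*y + 20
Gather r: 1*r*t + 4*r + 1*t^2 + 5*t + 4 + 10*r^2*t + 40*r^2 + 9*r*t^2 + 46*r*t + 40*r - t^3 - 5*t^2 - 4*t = r^2*(10*t + 40) + r*(9*t^2 + 47*t + 44) - t^3 - 4*t^2 + t + 4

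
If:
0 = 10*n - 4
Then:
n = 2/5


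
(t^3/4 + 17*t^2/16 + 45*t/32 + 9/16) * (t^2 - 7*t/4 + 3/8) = t^5/4 + 5*t^4/8 - 23*t^3/64 - 3*t^2/2 - 117*t/256 + 27/128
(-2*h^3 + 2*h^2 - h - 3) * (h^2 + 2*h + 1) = -2*h^5 - 2*h^4 + h^3 - 3*h^2 - 7*h - 3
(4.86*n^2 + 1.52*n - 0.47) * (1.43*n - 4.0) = 6.9498*n^3 - 17.2664*n^2 - 6.7521*n + 1.88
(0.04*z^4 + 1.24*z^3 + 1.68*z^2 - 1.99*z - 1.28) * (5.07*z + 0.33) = 0.2028*z^5 + 6.3*z^4 + 8.9268*z^3 - 9.5349*z^2 - 7.1463*z - 0.4224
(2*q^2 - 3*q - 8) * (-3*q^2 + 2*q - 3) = -6*q^4 + 13*q^3 + 12*q^2 - 7*q + 24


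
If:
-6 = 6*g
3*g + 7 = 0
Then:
No Solution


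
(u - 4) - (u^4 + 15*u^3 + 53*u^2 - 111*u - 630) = -u^4 - 15*u^3 - 53*u^2 + 112*u + 626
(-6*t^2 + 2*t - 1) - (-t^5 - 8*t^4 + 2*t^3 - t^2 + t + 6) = t^5 + 8*t^4 - 2*t^3 - 5*t^2 + t - 7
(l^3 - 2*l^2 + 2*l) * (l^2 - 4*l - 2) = l^5 - 6*l^4 + 8*l^3 - 4*l^2 - 4*l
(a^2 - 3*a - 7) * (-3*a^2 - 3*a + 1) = -3*a^4 + 6*a^3 + 31*a^2 + 18*a - 7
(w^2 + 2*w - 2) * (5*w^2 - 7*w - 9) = 5*w^4 + 3*w^3 - 33*w^2 - 4*w + 18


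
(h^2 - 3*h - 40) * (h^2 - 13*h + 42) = h^4 - 16*h^3 + 41*h^2 + 394*h - 1680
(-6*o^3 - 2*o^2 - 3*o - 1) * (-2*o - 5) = 12*o^4 + 34*o^3 + 16*o^2 + 17*o + 5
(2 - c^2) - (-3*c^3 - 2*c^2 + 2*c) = 3*c^3 + c^2 - 2*c + 2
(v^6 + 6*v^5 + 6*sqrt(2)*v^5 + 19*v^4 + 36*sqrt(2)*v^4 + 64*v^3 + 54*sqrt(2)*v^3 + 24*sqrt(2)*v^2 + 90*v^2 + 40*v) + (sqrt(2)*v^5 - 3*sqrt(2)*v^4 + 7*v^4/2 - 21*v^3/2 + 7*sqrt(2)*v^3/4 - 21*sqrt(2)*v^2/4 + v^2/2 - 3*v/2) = v^6 + 6*v^5 + 7*sqrt(2)*v^5 + 45*v^4/2 + 33*sqrt(2)*v^4 + 107*v^3/2 + 223*sqrt(2)*v^3/4 + 75*sqrt(2)*v^2/4 + 181*v^2/2 + 77*v/2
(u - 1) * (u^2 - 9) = u^3 - u^2 - 9*u + 9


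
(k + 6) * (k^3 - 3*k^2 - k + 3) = k^4 + 3*k^3 - 19*k^2 - 3*k + 18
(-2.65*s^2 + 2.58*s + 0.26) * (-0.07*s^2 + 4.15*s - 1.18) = 0.1855*s^4 - 11.1781*s^3 + 13.8158*s^2 - 1.9654*s - 0.3068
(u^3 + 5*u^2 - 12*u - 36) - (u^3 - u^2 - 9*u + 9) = 6*u^2 - 3*u - 45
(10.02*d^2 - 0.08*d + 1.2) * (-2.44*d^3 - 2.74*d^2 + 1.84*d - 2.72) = -24.4488*d^5 - 27.2596*d^4 + 15.728*d^3 - 30.6896*d^2 + 2.4256*d - 3.264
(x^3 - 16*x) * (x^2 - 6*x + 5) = x^5 - 6*x^4 - 11*x^3 + 96*x^2 - 80*x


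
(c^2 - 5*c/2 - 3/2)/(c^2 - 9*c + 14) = (2*c^2 - 5*c - 3)/(2*(c^2 - 9*c + 14))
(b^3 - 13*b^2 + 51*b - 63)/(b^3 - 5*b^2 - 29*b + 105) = (b - 3)/(b + 5)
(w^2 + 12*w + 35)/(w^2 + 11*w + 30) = (w + 7)/(w + 6)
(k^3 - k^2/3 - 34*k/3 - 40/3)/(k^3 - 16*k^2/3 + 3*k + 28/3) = (3*k^2 + 11*k + 10)/(3*k^2 - 4*k - 7)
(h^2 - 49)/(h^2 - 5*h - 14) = (h + 7)/(h + 2)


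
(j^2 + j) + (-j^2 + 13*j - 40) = 14*j - 40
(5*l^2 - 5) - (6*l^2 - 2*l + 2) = -l^2 + 2*l - 7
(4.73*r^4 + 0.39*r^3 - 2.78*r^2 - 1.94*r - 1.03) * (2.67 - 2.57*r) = -12.1561*r^5 + 11.6268*r^4 + 8.1859*r^3 - 2.4368*r^2 - 2.5327*r - 2.7501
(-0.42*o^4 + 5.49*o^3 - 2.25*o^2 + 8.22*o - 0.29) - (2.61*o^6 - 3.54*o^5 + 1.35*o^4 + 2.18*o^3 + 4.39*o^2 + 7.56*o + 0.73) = -2.61*o^6 + 3.54*o^5 - 1.77*o^4 + 3.31*o^3 - 6.64*o^2 + 0.660000000000001*o - 1.02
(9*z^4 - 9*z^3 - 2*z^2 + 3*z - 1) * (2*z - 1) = 18*z^5 - 27*z^4 + 5*z^3 + 8*z^2 - 5*z + 1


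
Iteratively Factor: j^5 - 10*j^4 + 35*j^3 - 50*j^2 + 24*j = (j - 3)*(j^4 - 7*j^3 + 14*j^2 - 8*j) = (j - 4)*(j - 3)*(j^3 - 3*j^2 + 2*j) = j*(j - 4)*(j - 3)*(j^2 - 3*j + 2) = j*(j - 4)*(j - 3)*(j - 2)*(j - 1)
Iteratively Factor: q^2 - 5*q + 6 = (q - 3)*(q - 2)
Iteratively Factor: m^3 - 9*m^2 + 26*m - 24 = (m - 4)*(m^2 - 5*m + 6) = (m - 4)*(m - 3)*(m - 2)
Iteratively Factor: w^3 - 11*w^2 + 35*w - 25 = (w - 1)*(w^2 - 10*w + 25) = (w - 5)*(w - 1)*(w - 5)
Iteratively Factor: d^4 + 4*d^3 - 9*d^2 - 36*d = (d)*(d^3 + 4*d^2 - 9*d - 36) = d*(d - 3)*(d^2 + 7*d + 12) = d*(d - 3)*(d + 3)*(d + 4)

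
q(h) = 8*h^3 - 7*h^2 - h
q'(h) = 24*h^2 - 14*h - 1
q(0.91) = -0.68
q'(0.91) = 6.13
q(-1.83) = -70.64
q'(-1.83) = 104.99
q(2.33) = 60.86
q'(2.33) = 96.67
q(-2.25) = -124.31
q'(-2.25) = 152.00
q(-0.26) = -0.35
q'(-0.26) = 4.26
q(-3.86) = -560.54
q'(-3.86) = 410.63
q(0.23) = -0.50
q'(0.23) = -2.95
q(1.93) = 29.51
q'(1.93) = 61.38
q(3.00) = 150.00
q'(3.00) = 173.00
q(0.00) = 0.00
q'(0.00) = -1.00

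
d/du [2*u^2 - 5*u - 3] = 4*u - 5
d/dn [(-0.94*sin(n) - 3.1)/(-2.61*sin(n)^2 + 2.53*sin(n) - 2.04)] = (-2.4534*sin(n)^2 - 16.182*sin(n) + 9.7606)*cos(n)/(6.8121*sin(n)^4 - 13.2066*sin(n)^3 + 17.0497*sin(n)^2 - 10.3224*sin(n) + 4.1616)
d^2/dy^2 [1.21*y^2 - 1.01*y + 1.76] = 2.42000000000000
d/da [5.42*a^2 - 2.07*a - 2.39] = 10.84*a - 2.07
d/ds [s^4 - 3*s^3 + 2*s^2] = s*(4*s^2 - 9*s + 4)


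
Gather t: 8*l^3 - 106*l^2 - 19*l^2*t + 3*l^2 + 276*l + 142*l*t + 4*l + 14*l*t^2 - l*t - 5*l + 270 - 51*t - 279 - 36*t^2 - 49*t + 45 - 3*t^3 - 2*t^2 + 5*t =8*l^3 - 103*l^2 + 275*l - 3*t^3 + t^2*(14*l - 38) + t*(-19*l^2 + 141*l - 95) + 36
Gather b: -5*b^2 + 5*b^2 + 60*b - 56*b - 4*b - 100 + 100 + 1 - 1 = 0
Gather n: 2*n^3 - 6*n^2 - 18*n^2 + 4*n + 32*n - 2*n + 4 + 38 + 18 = 2*n^3 - 24*n^2 + 34*n + 60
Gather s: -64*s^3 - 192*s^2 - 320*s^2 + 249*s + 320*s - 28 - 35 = -64*s^3 - 512*s^2 + 569*s - 63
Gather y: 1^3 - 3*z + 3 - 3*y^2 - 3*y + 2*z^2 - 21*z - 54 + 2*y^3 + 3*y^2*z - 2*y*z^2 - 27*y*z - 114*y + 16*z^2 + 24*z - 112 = 2*y^3 + y^2*(3*z - 3) + y*(-2*z^2 - 27*z - 117) + 18*z^2 - 162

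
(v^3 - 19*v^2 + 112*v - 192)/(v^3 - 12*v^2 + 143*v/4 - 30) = 4*(v^2 - 11*v + 24)/(4*v^2 - 16*v + 15)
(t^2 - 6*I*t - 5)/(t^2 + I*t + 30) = (t - I)/(t + 6*I)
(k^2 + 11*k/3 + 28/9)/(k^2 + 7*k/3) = (k + 4/3)/k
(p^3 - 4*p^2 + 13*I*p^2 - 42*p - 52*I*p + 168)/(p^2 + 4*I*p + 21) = (p^2 + p*(-4 + 6*I) - 24*I)/(p - 3*I)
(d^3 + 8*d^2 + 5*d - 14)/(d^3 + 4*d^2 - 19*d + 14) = (d + 2)/(d - 2)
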